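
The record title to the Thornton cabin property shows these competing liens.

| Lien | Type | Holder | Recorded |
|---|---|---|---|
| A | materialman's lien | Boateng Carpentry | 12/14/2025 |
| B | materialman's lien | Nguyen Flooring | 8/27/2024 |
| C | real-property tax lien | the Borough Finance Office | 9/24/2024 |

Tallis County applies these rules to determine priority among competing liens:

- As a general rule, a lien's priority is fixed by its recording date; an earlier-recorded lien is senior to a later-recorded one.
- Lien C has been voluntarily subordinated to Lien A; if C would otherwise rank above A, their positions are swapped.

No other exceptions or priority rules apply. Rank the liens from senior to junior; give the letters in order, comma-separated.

By effective date, earliest first: B (8/27/2024), C (9/24/2024), A (12/14/2025).
Because C would otherwise rank above A, the subordination swaps them.

B, A, C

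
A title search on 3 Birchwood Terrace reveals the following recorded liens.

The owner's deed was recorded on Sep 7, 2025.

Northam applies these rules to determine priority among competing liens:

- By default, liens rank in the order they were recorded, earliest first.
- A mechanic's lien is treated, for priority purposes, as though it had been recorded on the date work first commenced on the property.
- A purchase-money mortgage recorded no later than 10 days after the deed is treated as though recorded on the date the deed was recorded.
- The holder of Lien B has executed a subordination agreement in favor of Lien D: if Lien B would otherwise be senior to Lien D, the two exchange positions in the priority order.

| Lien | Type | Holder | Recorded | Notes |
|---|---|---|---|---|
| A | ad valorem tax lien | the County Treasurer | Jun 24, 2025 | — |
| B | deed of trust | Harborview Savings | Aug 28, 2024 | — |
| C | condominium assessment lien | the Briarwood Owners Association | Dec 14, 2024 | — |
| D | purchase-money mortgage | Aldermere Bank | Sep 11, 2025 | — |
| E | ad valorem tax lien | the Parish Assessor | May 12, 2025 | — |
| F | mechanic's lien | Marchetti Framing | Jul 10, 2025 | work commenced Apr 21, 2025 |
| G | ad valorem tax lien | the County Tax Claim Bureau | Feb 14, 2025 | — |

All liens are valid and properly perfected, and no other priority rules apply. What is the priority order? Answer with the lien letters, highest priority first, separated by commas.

D, C, G, F, E, A, B

Effective dates after the stated exceptions: D relates back to the deed date Sep 7, 2025; F is treated as recorded Apr 21, 2025, the work-commencement date.
Ordering by effective date: B (Aug 28, 2024), C (Dec 14, 2024), G (Feb 14, 2025), F (Apr 21, 2025), E (May 12, 2025), A (Jun 24, 2025), D (Sep 7, 2025).
The subordination applies — B was senior to D — so B and D swap.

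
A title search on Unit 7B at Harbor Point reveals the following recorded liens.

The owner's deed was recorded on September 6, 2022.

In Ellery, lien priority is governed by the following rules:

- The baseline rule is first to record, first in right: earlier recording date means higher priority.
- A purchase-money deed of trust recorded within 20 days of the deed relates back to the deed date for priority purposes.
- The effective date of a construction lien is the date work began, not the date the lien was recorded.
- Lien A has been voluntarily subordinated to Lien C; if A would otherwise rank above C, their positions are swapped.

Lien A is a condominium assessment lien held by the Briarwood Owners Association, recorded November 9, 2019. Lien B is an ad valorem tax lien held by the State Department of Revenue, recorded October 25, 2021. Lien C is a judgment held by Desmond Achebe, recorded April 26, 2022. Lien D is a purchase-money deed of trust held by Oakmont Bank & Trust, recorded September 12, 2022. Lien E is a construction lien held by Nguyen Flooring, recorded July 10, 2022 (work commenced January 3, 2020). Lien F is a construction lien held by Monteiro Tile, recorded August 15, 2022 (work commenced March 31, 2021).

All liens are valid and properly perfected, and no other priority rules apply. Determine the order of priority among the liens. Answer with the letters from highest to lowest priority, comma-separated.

C, E, F, B, A, D

First, effective dates: D's effective date is the deed date, September 6, 2022; E's effective date is January 3, 2020, when work began; F relates back to March 31, 2021 (work commenced).
Ordering by effective date: A (November 9, 2019), E (January 3, 2020), F (March 31, 2021), B (October 25, 2021), C (April 26, 2022), D (September 6, 2022).
Because A would otherwise rank above C, the subordination swaps them.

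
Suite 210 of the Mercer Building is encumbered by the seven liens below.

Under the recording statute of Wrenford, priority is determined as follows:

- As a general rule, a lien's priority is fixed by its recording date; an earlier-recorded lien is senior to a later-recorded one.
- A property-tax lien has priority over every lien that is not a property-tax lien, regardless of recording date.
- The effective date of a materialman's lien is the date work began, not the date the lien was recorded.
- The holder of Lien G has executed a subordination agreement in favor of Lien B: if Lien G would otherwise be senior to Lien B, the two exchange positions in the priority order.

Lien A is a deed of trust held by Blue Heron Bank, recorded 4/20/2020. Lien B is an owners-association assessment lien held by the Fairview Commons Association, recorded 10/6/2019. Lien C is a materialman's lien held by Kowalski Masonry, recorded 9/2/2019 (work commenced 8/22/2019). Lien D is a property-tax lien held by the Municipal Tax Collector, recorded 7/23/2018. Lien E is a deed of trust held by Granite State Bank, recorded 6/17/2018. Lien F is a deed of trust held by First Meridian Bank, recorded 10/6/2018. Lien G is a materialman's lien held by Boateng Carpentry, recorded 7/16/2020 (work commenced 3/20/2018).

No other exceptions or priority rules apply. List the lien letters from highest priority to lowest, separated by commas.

Effective dates: C relates back to 8/22/2019 (work commenced); G's effective date is 3/20/2018, when work began.
D, as a property-tax lien, has superpriority and ranks first.
Ordering the rest by effective date: G (3/20/2018), E (6/17/2018), F (10/6/2018), C (8/22/2019), B (10/6/2019), A (4/20/2020).
Because G would otherwise rank above B, the subordination swaps them.

D, B, E, F, C, G, A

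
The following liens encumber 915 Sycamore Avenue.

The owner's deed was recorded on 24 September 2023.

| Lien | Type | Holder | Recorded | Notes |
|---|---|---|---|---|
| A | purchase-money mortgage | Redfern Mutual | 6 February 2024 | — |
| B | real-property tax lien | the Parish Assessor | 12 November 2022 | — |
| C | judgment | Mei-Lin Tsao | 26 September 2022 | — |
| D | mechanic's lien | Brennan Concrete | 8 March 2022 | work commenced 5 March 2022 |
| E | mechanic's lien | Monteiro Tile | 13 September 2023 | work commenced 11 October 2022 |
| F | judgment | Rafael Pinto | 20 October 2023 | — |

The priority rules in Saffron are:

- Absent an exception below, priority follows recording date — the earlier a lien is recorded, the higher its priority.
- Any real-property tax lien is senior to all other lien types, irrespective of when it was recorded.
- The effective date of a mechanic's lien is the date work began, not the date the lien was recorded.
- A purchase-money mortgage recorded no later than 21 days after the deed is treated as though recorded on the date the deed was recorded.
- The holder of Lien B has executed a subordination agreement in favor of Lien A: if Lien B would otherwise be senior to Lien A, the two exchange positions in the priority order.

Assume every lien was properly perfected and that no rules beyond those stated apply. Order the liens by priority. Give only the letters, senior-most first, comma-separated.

Effective dates: A was recorded 135 days after the deed, outside the 21-day window, so it keeps its recording date; D relates back to 5 March 2022 (work commenced); E is treated as recorded 11 October 2022, the work-commencement date.
B is a real-property tax lien, so it outranks all other liens regardless of date.
The other liens, earliest effective date first: D (5 March 2022), C (26 September 2022), E (11 October 2022), F (20 October 2023), A (6 February 2024).
B is senior to A before the subordination, so the two trade places.

A, D, C, E, F, B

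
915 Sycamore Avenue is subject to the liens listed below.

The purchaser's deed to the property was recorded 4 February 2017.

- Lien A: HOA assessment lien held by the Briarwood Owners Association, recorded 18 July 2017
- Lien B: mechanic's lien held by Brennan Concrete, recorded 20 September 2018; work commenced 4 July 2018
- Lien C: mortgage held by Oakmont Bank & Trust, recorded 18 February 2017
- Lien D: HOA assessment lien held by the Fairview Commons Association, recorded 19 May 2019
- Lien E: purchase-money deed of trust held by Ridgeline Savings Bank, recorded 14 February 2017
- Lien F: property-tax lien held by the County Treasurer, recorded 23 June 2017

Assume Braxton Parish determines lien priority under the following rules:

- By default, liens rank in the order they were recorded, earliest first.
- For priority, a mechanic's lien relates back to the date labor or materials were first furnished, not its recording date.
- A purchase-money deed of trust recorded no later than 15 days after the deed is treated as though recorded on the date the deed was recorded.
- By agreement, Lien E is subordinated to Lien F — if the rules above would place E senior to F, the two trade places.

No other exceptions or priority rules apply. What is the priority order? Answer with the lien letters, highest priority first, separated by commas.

Effective dates after the stated exceptions: B's effective date is 4 July 2018, when work began; E was recorded within the 15-day window, so its effective date is the deed date 4 February 2017.
By effective date: E (4 February 2017), C (18 February 2017), F (23 June 2017), A (18 July 2017), B (4 July 2018), D (19 May 2019).
The subordination applies — E was senior to F — so E and F swap.

F, C, E, A, B, D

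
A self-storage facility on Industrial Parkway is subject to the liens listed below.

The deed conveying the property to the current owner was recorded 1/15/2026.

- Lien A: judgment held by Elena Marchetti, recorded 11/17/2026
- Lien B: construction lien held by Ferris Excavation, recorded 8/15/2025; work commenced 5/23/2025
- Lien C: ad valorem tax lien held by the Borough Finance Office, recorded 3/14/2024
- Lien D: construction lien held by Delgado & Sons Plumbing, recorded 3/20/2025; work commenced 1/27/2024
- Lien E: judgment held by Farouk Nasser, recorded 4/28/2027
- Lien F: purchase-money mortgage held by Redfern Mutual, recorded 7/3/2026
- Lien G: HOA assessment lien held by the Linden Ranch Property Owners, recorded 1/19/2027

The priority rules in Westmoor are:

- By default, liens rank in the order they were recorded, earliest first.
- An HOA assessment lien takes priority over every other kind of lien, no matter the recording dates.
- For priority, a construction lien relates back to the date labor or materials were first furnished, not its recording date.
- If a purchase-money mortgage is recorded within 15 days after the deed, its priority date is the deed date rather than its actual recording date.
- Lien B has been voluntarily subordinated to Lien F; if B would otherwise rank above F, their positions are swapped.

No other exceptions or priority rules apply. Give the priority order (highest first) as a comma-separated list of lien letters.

Effective dates: B's effective date is 5/23/2025, when work began; D relates back to 1/27/2024 (work commenced); F missed the 15-day window (169 days after the deed), so its recording date stands.
As an HOA assessment lien, G is senior to every other lien.
Among the remaining liens, by effective date: D (1/27/2024), C (3/14/2024), B (5/23/2025), F (7/3/2026), A (11/17/2026), E (4/28/2027).
Because B would otherwise rank above F, the subordination swaps them.

G, D, C, F, B, A, E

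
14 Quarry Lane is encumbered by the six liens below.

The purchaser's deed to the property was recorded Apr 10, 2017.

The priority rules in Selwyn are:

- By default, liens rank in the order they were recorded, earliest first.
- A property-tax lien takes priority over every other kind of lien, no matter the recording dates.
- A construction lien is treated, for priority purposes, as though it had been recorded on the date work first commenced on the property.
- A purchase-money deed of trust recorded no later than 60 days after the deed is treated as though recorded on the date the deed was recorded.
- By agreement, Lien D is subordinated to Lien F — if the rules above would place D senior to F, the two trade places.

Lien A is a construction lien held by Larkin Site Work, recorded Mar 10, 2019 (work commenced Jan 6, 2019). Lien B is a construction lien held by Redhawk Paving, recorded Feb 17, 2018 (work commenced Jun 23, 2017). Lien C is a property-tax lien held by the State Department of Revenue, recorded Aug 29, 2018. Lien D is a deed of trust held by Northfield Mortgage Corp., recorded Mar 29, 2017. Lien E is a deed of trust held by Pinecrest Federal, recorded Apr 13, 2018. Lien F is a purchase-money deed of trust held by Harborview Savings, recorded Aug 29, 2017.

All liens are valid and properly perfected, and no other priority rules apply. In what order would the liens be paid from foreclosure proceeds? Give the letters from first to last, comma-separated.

C, F, B, D, E, A

Adjusting effective dates: A's effective date is Jan 6, 2019, when work began; B's effective date is Jun 23, 2017, when work began; F was recorded 141 days after the deed, outside the 60-day window, so it keeps its recording date.
C is a property-tax lien and takes priority over every other lien.
Among the remaining liens, by effective date: D (Mar 29, 2017), B (Jun 23, 2017), F (Aug 29, 2017), E (Apr 13, 2018), A (Jan 6, 2019).
D would otherwise be senior to F, so under the subordination agreement D and F exchange positions.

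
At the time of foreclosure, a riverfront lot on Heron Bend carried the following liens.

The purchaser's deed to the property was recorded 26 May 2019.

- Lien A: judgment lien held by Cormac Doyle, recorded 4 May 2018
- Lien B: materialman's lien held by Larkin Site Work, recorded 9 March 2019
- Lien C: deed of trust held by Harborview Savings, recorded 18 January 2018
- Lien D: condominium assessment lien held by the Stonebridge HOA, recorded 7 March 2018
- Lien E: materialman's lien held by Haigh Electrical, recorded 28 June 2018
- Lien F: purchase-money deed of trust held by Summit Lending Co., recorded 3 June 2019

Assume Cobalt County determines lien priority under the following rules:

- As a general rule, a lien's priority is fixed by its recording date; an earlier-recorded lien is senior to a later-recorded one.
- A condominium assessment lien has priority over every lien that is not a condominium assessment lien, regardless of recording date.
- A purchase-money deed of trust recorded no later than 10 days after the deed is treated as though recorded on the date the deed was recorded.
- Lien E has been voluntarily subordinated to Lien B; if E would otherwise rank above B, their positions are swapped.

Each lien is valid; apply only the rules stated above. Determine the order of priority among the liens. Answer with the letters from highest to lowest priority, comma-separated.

D, C, A, B, E, F

First, effective dates: F's effective date is the deed date, 26 May 2019.
As a condominium assessment lien, D is senior to every other lien.
Remaining liens by effective date: C (18 January 2018), A (4 May 2018), E (28 June 2018), B (9 March 2019), F (26 May 2019).
Because E would otherwise rank above B, the subordination swaps them.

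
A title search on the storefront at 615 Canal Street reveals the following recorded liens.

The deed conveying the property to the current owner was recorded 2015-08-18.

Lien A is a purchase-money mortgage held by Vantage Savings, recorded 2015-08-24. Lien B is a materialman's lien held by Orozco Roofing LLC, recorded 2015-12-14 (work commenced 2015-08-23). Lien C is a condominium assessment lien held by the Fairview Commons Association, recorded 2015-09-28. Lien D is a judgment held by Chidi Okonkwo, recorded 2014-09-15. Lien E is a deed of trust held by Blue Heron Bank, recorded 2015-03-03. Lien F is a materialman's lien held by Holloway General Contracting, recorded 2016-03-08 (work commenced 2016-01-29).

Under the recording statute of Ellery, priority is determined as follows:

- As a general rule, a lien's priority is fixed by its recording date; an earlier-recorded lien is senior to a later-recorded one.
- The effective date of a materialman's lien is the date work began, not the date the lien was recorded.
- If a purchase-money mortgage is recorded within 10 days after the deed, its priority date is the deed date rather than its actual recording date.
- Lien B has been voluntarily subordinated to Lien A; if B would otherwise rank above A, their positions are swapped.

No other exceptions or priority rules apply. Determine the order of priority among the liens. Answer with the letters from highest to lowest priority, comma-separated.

Adjusting effective dates: A was recorded within the 10-day window, so its effective date is the deed date 2015-08-18; B relates back to 2015-08-23 (work commenced); F relates back to 2016-01-29 (work commenced).
Ordering by effective date: D (2014-09-15), E (2015-03-03), A (2015-08-18), B (2015-08-23), C (2015-09-28), F (2016-01-29).
Since B is not senior to A, the subordination leaves the order unchanged.

D, E, A, B, C, F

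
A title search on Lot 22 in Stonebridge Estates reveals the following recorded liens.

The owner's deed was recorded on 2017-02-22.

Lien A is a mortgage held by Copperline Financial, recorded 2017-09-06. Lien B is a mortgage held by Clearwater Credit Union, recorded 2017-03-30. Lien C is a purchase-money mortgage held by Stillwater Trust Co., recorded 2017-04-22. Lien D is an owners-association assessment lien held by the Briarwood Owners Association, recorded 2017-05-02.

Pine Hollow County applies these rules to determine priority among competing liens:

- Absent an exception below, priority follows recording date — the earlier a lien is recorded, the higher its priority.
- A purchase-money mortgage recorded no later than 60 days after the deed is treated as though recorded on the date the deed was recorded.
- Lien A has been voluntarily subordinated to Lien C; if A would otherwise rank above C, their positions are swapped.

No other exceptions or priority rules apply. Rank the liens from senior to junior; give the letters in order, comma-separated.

First, effective dates: C relates back to the deed date 2017-02-22.
By effective date: C (2017-02-22), B (2017-03-30), D (2017-05-02), A (2017-09-06).
A already ranks below C; the subordination has no effect.

C, B, D, A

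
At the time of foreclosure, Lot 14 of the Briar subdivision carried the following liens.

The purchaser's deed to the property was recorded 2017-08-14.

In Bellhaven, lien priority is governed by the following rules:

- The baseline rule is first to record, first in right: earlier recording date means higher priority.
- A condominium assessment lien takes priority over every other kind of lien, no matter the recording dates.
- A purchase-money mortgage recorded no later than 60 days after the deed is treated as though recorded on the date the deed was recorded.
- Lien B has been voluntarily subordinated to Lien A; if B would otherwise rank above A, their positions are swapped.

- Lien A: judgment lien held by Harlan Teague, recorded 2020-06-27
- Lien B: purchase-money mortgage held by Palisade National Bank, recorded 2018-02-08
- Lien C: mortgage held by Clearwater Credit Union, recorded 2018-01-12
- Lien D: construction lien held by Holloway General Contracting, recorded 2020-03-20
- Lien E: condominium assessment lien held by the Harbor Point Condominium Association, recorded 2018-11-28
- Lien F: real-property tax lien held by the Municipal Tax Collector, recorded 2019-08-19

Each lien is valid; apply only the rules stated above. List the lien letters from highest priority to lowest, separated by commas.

Effective dates after the stated exceptions: B missed the 60-day window (178 days after the deed), so its recording date stands.
As a condominium assessment lien, E is senior to every other lien.
Among the remaining liens, by effective date: C (2018-01-12), B (2018-02-08), F (2019-08-19), D (2020-03-20), A (2020-06-27).
The subordination applies — B was senior to A — so B and A swap.

E, C, A, F, D, B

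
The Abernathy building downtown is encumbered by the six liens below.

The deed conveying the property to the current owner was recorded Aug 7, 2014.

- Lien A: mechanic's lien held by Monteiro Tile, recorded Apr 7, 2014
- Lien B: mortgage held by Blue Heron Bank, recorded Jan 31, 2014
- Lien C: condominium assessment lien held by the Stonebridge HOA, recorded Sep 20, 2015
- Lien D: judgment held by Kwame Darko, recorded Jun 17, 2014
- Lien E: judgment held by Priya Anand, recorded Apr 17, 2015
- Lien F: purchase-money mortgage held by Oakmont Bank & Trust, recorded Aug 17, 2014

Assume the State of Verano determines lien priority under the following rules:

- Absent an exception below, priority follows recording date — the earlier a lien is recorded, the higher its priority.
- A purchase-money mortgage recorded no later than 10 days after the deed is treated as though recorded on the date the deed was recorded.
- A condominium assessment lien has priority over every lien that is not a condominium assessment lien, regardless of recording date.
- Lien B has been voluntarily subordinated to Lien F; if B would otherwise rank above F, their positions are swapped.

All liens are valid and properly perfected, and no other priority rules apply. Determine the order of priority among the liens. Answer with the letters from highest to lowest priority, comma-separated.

Effective dates: F's effective date is the deed date, Aug 7, 2014.
C, as a condominium assessment lien, has superpriority and ranks first.
The other liens, earliest effective date first: B (Jan 31, 2014), A (Apr 7, 2014), D (Jun 17, 2014), F (Aug 7, 2014), E (Apr 17, 2015).
Because B would otherwise rank above F, the subordination swaps them.

C, F, A, D, B, E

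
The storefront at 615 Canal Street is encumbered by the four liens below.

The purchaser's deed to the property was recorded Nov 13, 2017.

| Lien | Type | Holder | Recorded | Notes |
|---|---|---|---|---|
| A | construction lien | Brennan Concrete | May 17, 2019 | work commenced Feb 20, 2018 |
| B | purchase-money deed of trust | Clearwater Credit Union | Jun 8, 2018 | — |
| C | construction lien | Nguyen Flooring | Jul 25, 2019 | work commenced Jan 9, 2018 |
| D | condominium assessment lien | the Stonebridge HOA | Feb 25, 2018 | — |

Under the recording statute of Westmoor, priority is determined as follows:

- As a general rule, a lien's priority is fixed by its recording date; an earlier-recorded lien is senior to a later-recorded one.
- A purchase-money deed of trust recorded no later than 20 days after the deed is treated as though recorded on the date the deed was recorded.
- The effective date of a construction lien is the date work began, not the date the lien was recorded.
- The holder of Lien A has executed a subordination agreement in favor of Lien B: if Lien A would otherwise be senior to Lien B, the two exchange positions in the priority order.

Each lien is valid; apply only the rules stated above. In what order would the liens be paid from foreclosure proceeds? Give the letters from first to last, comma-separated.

Effective dates after the stated exceptions: A's effective date is Feb 20, 2018, when work began; B missed the 20-day window (207 days after the deed), so its recording date stands; C is treated as recorded Jan 9, 2018, the work-commencement date.
By effective date: C (Jan 9, 2018), A (Feb 20, 2018), D (Feb 25, 2018), B (Jun 8, 2018).
The subordination applies — A was senior to B — so A and B swap.

C, B, D, A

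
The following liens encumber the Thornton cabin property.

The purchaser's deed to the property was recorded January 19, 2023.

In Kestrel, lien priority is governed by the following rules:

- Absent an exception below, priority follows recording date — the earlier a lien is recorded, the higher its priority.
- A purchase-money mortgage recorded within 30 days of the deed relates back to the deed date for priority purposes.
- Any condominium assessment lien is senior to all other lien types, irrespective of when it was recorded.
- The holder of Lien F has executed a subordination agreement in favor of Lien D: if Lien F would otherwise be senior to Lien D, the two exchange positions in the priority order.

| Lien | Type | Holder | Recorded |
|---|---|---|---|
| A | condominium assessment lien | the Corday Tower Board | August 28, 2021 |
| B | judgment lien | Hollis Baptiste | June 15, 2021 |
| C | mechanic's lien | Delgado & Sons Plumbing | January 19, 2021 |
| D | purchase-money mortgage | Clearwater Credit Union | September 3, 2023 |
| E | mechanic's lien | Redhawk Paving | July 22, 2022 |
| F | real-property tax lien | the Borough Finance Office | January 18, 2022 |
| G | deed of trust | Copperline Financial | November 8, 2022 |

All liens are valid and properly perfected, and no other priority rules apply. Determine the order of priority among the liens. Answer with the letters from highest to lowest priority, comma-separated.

A, C, B, D, E, G, F

Effective dates: D was recorded 227 days after the deed, outside the 30-day window, so it keeps its recording date.
A, as a condominium assessment lien, has superpriority and ranks first.
The other liens, earliest effective date first: C (January 19, 2021), B (June 15, 2021), F (January 18, 2022), E (July 22, 2022), G (November 8, 2022), D (September 3, 2023).
The subordination applies — F was senior to D — so F and D swap.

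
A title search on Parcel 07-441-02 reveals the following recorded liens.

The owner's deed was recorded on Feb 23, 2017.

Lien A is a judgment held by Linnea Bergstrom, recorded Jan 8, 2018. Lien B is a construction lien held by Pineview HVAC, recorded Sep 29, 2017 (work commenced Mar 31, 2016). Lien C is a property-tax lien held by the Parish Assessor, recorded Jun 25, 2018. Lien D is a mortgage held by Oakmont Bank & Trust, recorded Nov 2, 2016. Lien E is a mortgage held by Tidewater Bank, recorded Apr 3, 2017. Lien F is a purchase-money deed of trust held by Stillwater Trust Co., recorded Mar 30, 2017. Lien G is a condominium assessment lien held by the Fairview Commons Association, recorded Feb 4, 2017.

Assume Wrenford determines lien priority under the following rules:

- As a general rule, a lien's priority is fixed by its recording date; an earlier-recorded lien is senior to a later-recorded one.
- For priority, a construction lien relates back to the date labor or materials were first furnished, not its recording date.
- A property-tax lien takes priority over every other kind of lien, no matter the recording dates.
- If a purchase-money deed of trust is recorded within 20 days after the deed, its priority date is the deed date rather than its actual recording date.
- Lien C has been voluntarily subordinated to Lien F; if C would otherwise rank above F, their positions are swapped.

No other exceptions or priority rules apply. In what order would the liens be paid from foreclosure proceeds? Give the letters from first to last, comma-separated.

F, B, D, G, C, E, A

Effective dates after the stated exceptions: B is treated as recorded Mar 31, 2016, the work-commencement date; F missed the 20-day window (35 days after the deed), so its recording date stands.
C is a property-tax lien and takes priority over every other lien.
The other liens, earliest effective date first: B (Mar 31, 2016), D (Nov 2, 2016), G (Feb 4, 2017), F (Mar 30, 2017), E (Apr 3, 2017), A (Jan 8, 2018).
The subordination applies — C was senior to F — so C and F swap.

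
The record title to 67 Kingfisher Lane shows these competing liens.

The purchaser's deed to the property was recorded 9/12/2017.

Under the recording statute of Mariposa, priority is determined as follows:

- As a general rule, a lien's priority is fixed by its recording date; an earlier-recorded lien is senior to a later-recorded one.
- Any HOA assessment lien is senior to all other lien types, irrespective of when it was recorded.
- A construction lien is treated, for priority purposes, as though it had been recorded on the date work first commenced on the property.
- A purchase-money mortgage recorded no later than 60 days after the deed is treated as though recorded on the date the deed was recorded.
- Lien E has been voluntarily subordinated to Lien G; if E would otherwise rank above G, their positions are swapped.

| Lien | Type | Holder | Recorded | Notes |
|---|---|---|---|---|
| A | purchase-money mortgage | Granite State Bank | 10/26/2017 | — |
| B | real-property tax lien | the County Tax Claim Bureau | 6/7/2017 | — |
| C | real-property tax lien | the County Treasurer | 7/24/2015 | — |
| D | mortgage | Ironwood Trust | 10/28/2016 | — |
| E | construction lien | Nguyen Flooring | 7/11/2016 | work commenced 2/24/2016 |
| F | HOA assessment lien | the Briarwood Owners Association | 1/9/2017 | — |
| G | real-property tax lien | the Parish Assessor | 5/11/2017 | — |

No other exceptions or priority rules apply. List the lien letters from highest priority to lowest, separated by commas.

First, effective dates: A relates back to the deed date 9/12/2017; E is treated as recorded 2/24/2016, the work-commencement date.
F is an HOA assessment lien and takes priority over every other lien.
Ordering the rest by effective date: C (7/24/2015), E (2/24/2016), D (10/28/2016), G (5/11/2017), B (6/7/2017), A (9/12/2017).
The subordination applies — E was senior to G — so E and G swap.

F, C, G, D, E, B, A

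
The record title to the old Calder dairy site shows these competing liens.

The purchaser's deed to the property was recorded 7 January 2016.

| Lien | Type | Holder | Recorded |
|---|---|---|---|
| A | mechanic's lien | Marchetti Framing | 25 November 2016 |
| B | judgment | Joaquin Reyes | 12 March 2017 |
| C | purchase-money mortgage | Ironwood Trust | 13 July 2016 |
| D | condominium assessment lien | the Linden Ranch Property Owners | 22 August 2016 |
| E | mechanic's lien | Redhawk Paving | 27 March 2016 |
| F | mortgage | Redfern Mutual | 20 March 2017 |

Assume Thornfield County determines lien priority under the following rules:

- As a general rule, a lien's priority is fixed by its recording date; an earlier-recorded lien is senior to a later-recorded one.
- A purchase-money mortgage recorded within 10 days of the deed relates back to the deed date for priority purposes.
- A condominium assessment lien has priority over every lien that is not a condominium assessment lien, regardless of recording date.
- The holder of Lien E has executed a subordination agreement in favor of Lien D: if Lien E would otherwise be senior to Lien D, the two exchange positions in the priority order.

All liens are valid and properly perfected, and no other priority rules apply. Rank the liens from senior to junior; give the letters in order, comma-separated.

First, effective dates: C was recorded 188 days after the deed — beyond 10 days — so no relation-back applies.
D is a condominium assessment lien and takes priority over every other lien.
Remaining liens by effective date: E (27 March 2016), C (13 July 2016), A (25 November 2016), B (12 March 2017), F (20 March 2017).
Since E is not senior to D, the subordination leaves the order unchanged.

D, E, C, A, B, F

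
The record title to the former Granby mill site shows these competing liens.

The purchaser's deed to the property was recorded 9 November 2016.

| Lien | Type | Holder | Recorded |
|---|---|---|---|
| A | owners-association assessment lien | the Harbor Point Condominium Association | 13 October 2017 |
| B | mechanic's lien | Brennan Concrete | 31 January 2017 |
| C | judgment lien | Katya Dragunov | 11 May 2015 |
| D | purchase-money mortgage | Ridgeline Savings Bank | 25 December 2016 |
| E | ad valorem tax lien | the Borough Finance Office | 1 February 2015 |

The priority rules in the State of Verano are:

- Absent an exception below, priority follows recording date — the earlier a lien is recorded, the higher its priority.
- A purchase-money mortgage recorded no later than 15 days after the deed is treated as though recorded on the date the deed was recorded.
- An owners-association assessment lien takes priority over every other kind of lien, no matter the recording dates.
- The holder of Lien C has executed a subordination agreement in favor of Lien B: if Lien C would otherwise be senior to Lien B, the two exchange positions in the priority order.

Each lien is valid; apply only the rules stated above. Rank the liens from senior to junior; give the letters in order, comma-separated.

A, E, B, D, C

Adjusting effective dates: D was recorded 46 days after the deed, outside the 15-day window, so it keeps its recording date.
A is an owners-association assessment lien and takes priority over every other lien.
The other liens, earliest effective date first: E (1 February 2015), C (11 May 2015), D (25 December 2016), B (31 January 2017).
C is senior to B before the subordination, so the two trade places.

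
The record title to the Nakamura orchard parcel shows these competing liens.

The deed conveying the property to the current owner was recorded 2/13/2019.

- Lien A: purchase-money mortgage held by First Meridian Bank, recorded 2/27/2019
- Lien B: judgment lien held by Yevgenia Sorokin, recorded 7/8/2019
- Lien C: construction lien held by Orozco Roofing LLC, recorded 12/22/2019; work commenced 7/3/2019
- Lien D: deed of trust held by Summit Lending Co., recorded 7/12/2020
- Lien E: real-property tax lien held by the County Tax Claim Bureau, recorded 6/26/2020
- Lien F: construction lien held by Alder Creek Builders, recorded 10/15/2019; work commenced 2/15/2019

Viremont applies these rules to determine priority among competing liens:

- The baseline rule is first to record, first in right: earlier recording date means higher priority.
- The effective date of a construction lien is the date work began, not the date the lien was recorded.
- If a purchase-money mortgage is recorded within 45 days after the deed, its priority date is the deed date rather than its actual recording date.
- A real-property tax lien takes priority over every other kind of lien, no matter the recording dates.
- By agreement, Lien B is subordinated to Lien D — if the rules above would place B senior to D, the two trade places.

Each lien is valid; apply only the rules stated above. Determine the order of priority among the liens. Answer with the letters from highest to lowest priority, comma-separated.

E, A, F, C, D, B

Effective dates after the stated exceptions: A was recorded within the 45-day window, so its effective date is the deed date 2/13/2019; C's effective date is 7/3/2019, when work began; F relates back to 2/15/2019 (work commenced).
E is a real-property tax lien and takes priority over every other lien.
Remaining liens by effective date: A (2/13/2019), F (2/15/2019), C (7/3/2019), B (7/8/2019), D (7/12/2020).
B is senior to D before the subordination, so the two trade places.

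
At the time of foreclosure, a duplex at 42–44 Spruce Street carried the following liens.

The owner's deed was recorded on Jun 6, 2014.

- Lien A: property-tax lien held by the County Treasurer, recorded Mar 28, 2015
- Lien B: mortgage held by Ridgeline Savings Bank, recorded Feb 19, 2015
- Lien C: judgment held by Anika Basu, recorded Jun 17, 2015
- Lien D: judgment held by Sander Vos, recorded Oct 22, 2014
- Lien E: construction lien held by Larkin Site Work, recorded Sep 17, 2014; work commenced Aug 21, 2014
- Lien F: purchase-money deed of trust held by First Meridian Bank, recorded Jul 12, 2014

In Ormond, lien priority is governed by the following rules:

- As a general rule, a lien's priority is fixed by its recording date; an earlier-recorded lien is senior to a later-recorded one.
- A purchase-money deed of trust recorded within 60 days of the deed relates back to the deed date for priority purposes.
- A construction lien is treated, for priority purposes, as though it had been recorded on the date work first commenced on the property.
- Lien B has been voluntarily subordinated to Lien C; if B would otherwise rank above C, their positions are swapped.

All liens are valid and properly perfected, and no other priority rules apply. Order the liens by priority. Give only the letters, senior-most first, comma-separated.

F, E, D, C, A, B

Effective dates after the stated exceptions: E relates back to Aug 21, 2014 (work commenced); F relates back to the deed date Jun 6, 2014.
By effective date, earliest first: F (Jun 6, 2014), E (Aug 21, 2014), D (Oct 22, 2014), B (Feb 19, 2015), A (Mar 28, 2015), C (Jun 17, 2015).
B is senior to C before the subordination, so the two trade places.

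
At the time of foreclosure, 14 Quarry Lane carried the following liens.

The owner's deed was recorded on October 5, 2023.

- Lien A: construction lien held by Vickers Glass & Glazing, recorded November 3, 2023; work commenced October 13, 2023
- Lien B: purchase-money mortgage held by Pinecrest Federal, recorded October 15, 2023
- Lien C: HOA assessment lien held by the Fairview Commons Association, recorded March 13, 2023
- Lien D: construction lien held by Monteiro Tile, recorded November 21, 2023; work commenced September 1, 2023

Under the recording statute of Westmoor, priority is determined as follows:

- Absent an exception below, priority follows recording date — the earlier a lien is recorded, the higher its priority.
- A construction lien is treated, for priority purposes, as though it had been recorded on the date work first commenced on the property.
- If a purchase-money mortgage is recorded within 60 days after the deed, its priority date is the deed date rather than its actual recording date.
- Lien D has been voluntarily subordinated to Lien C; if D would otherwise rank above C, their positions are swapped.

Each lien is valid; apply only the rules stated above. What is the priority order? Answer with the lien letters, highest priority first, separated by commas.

First, effective dates: A is treated as recorded October 13, 2023, the work-commencement date; B's effective date is the deed date, October 5, 2023; D relates back to September 1, 2023 (work commenced).
By effective date: C (March 13, 2023), D (September 1, 2023), B (October 5, 2023), A (October 13, 2023).
Since D is not senior to C, the subordination leaves the order unchanged.

C, D, B, A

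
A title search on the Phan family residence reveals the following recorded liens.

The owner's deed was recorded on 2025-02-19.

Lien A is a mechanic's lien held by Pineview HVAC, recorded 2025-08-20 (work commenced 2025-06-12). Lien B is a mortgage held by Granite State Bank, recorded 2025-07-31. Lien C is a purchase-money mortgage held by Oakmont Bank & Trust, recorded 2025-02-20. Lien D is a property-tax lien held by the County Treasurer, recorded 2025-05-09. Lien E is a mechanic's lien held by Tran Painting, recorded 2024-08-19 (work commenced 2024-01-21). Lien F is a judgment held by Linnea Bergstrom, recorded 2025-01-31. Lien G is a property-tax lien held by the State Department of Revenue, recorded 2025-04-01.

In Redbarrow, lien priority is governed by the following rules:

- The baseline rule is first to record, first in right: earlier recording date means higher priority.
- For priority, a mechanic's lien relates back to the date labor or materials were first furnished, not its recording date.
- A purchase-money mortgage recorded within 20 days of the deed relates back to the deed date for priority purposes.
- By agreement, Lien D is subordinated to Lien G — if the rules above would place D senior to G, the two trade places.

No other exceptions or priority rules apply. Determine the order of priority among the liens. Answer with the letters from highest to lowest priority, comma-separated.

Effective dates: A's effective date is 2025-06-12, when work began; C relates back to the deed date 2025-02-19; E's effective date is 2024-01-21, when work began.
Ordering by effective date: E (2024-01-21), F (2025-01-31), C (2025-02-19), G (2025-04-01), D (2025-05-09), A (2025-06-12), B (2025-07-31).
D already ranks below G; the subordination has no effect.

E, F, C, G, D, A, B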